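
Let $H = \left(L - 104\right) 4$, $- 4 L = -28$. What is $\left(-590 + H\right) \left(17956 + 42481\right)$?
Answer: $-59107386$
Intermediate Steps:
$L = 7$ ($L = \left(- \frac{1}{4}\right) \left(-28\right) = 7$)
$H = -388$ ($H = \left(7 - 104\right) 4 = \left(-97\right) 4 = -388$)
$\left(-590 + H\right) \left(17956 + 42481\right) = \left(-590 - 388\right) \left(17956 + 42481\right) = \left(-978\right) 60437 = -59107386$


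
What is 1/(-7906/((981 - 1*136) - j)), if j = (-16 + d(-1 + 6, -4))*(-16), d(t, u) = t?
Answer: -669/7906 ≈ -0.084619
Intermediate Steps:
j = 176 (j = (-16 + (-1 + 6))*(-16) = (-16 + 5)*(-16) = -11*(-16) = 176)
1/(-7906/((981 - 1*136) - j)) = 1/(-7906/((981 - 1*136) - 1*176)) = 1/(-7906/((981 - 136) - 176)) = 1/(-7906/(845 - 176)) = 1/(-7906/669) = -669/7906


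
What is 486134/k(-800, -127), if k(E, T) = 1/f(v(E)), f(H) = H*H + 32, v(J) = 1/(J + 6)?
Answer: 4903622233851/315218 ≈ 1.5556e+7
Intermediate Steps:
v(J) = 1/(6 + J)
f(H) = 32 + H**2 (f(H) = H**2 + 32 = 32 + H**2)
k(E, T) = 1/(32 + (6 + E)**(-2)) (k(E, T) = 1/(32 + (1/(6 + E))**2) = 1/(32 + (6 + E)**(-2)))
486134/k(-800, -127) = 486134/(((6 - 800)**2/(1 + 32*(6 - 800)**2))) = 486134/(((-794)**2/(1 + 32*(-794)**2))) = 486134/((630436/(1 + 32*630436))) = 486134/((630436/(1 + 20173952))) = 486134/((630436/20173953)) = 486134/(((1/20173953)*630436)) = 486134/(630436/20173953) = 486134*(20173953/630436) = 4903622233851/315218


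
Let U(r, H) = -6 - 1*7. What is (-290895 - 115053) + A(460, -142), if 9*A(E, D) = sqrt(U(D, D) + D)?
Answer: -405948 + I*sqrt(155)/9 ≈ -4.0595e+5 + 1.3833*I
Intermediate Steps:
U(r, H) = -13 (U(r, H) = -6 - 7 = -13)
A(E, D) = sqrt(-13 + D)/9
(-290895 - 115053) + A(460, -142) = (-290895 - 115053) + sqrt(-13 - 142)/9 = -405948 + sqrt(-155)/9 = -405948 + (I*sqrt(155))/9 = -405948 + I*sqrt(155)/9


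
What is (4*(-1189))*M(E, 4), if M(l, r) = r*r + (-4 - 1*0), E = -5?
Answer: -57072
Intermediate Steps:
M(l, r) = -4 + r**2 (M(l, r) = r**2 + (-4 + 0) = r**2 - 4 = -4 + r**2)
(4*(-1189))*M(E, 4) = (4*(-1189))*(-4 + 4**2) = -4756*(-4 + 16) = -4756*12 = -57072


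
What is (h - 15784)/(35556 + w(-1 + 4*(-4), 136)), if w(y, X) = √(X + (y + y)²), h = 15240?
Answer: -4835616/316056961 + 272*√323/316056961 ≈ -0.015284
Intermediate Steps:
w(y, X) = √(X + 4*y²) (w(y, X) = √(X + (2*y)²) = √(X + 4*y²))
(h - 15784)/(35556 + w(-1 + 4*(-4), 136)) = (15240 - 15784)/(35556 + √(136 + 4*(-1 + 4*(-4))²)) = -544/(35556 + √(136 + 4*(-1 - 16)²)) = -544/(35556 + √(136 + 4*(-17)²)) = -544/(35556 + √(136 + 4*289)) = -544/(35556 + √(136 + 1156)) = -544/(35556 + √1292) = -544/(35556 + 2*√323)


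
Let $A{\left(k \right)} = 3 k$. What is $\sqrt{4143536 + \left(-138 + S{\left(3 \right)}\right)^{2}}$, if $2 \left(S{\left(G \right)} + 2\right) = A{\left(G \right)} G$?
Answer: $\frac{\sqrt{16638153}}{2} \approx 2039.5$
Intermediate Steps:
$S{\left(G \right)} = -2 + \frac{3 G^{2}}{2}$ ($S{\left(G \right)} = -2 + \frac{3 G G}{2} = -2 + \frac{3 G^{2}}{2}$)
$\sqrt{4143536 + \left(-138 + S{\left(3 \right)}\right)^{2}} = \sqrt{4143536 + \left(-138 - \left(2 - \frac{3 \cdot 3^{2}}{2}\right)\right)^{2}} = \sqrt{4143536 + \left(-138 + \left(-2 + \frac{3}{2} \cdot 9\right)\right)^{2}} = \sqrt{4143536 + \left(-138 + \left(-2 + \frac{27}{2}\right)\right)^{2}} = \sqrt{4143536 + \left(-138 + \frac{23}{2}\right)^{2}} = \sqrt{4143536 + \left(- \frac{253}{2}\right)^{2}} = \sqrt{4143536 + \frac{64009}{4}} = \sqrt{\frac{16638153}{4}} = \frac{\sqrt{16638153}}{2}$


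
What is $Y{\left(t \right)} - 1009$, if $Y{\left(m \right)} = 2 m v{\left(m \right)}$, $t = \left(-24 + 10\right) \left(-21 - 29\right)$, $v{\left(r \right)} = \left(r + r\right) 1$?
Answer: $1958991$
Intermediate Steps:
$v{\left(r \right)} = 2 r$ ($v{\left(r \right)} = 2 r 1 = 2 r$)
$t = 700$ ($t = \left(-14\right) \left(-50\right) = 700$)
$Y{\left(m \right)} = 4 m^{2}$ ($Y{\left(m \right)} = 2 m 2 m = 4 m^{2}$)
$Y{\left(t \right)} - 1009 = 4 \cdot 700^{2} - 1009 = 4 \cdot 490000 - 1009 = 1960000 - 1009 = 1958991$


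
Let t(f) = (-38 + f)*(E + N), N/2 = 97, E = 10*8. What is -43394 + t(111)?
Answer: -23392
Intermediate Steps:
E = 80
N = 194 (N = 2*97 = 194)
t(f) = -10412 + 274*f (t(f) = (-38 + f)*(80 + 194) = (-38 + f)*274 = -10412 + 274*f)
-43394 + t(111) = -43394 + (-10412 + 274*111) = -43394 + (-10412 + 30414) = -43394 + 20002 = -23392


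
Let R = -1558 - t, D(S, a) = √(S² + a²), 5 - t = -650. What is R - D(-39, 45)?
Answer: -2213 - 3*√394 ≈ -2272.5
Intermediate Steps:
t = 655 (t = 5 - 1*(-650) = 5 + 650 = 655)
R = -2213 (R = -1558 - 1*655 = -1558 - 655 = -2213)
R - D(-39, 45) = -2213 - √((-39)² + 45²) = -2213 - √(1521 + 2025) = -2213 - √3546 = -2213 - 3*√394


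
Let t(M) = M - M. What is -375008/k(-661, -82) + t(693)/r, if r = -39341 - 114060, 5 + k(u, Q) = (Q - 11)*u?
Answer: -93752/15367 ≈ -6.1009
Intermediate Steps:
k(u, Q) = -5 + u*(-11 + Q) (k(u, Q) = -5 + (Q - 11)*u = -5 + (-11 + Q)*u = -5 + u*(-11 + Q))
r = -153401
t(M) = 0
-375008/k(-661, -82) + t(693)/r = -375008/(-5 - 11*(-661) - 82*(-661)) + 0/(-153401) = -375008/(-5 + 7271 + 54202) + 0*(-1/153401) = -375008/61468 + 0 = -375008*1/61468 + 0 = -93752/15367 + 0 = -93752/15367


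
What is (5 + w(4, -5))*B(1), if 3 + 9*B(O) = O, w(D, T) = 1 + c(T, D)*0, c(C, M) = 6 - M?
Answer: -4/3 ≈ -1.3333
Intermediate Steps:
w(D, T) = 1 (w(D, T) = 1 + (6 - D)*0 = 1 + 0 = 1)
B(O) = -⅓ + O/9
(5 + w(4, -5))*B(1) = (5 + 1)*(-⅓ + (⅑)*1) = 6*(-⅓ + ⅑) = 6*(-2/9) = -4/3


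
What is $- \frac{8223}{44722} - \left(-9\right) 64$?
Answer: $\frac{25751649}{44722} \approx 575.82$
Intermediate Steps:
$- \frac{8223}{44722} - \left(-9\right) 64 = \left(-8223\right) \frac{1}{44722} - -576 = - \frac{8223}{44722} + 576 = \frac{25751649}{44722}$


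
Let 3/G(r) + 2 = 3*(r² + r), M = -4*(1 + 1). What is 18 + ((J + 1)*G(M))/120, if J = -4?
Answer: 119517/6640 ≈ 18.000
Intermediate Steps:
M = -8 (M = -4*2 = -8)
G(r) = 3/(-2 + 3*r + 3*r²) (G(r) = 3/(-2 + 3*(r² + r)) = 3/(-2 + 3*(r + r²)) = 3/(-2 + (3*r + 3*r²)) = 3/(-2 + 3*r + 3*r²))
18 + ((J + 1)*G(M))/120 = 18 + ((-4 + 1)*(3/(-2 + 3*(-8) + 3*(-8)²)))/120 = 18 + (-9/(-2 - 24 + 3*64))/120 = 18 + (-9/(-2 - 24 + 192))/120 = 18 + (-9/166)/120 = 18 + (-3*3/166)/120 = 18 + (1/120)*(-9/166) = 18 - 3/6640 = 119517/6640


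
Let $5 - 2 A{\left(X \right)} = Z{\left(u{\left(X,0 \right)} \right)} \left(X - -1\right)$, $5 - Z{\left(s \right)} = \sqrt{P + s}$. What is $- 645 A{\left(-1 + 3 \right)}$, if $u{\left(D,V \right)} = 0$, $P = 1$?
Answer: $\frac{4515}{2} \approx 2257.5$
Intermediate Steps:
$Z{\left(s \right)} = 5 - \sqrt{1 + s}$
$A{\left(X \right)} = \frac{1}{2} - 2 X$ ($A{\left(X \right)} = \frac{5}{2} - \frac{\left(5 - \sqrt{1 + 0}\right) \left(X - -1\right)}{2} = \frac{5}{2} - \frac{\left(5 - \sqrt{1}\right) \left(X + \left(-3 + 4\right)\right)}{2} = \frac{5}{2} - \frac{\left(5 - 1\right) \left(X + 1\right)}{2} = \frac{5}{2} - \frac{\left(5 - 1\right) \left(1 + X\right)}{2} = \frac{5}{2} - \frac{4 \left(1 + X\right)}{2} = \frac{5}{2} - \frac{4 + 4 X}{2} = \frac{5}{2} - \left(2 + 2 X\right) = \frac{1}{2} - 2 X$)
$- 645 A{\left(-1 + 3 \right)} = - 645 \left(\frac{1}{2} - 2 \left(-1 + 3\right)\right) = - 645 \left(\frac{1}{2} - 4\right) = \left(-645\right) \left(- \frac{7}{2}\right) = \frac{4515}{2}$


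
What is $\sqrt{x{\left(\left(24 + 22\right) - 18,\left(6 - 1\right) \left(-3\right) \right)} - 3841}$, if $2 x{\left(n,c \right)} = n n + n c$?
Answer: $i \sqrt{3659} \approx 60.49 i$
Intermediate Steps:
$x{\left(n,c \right)} = \frac{n^{2}}{2} + \frac{c n}{2}$ ($x{\left(n,c \right)} = \frac{n n + n c}{2} = \frac{n^{2} + c n}{2} = \frac{n^{2}}{2} + \frac{c n}{2}$)
$\sqrt{x{\left(\left(24 + 22\right) - 18,\left(6 - 1\right) \left(-3\right) \right)} - 3841} = \sqrt{\frac{\left(\left(24 + 22\right) - 18\right) \left(\left(6 - 1\right) \left(-3\right) + \left(\left(24 + 22\right) - 18\right)\right)}{2} - 3841} = \sqrt{\frac{\left(46 - 18\right) \left(5 \left(-3\right) + \left(46 - 18\right)\right)}{2} - 3841} = \sqrt{\frac{1}{2} \cdot 28 \left(-15 + 28\right) - 3841} = \sqrt{\frac{1}{2} \cdot 28 \cdot 13 - 3841} = \sqrt{182 - 3841} = \sqrt{-3659} = i \sqrt{3659}$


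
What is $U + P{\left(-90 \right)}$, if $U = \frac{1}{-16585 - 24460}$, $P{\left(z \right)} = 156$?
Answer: $\frac{6403019}{41045} \approx 156.0$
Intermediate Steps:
$U = - \frac{1}{41045}$ ($U = \frac{1}{-41045} = - \frac{1}{41045} \approx -2.4364 \cdot 10^{-5}$)
$U + P{\left(-90 \right)} = - \frac{1}{41045} + 156 = \frac{6403019}{41045}$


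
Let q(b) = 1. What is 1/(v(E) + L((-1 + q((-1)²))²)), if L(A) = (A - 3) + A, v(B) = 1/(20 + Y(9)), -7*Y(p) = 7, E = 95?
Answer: -19/56 ≈ -0.33929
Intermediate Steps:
Y(p) = -1 (Y(p) = -⅐*7 = -1)
v(B) = 1/19 (v(B) = 1/(20 - 1) = 1/19)
L(A) = -3 + 2*A (L(A) = (-3 + A) + A = -3 + 2*A)
1/(v(E) + L((-1 + q((-1)²))²)) = 1/(1/19 + (-3 + 2*(-1 + 1)²)) = 1/(1/19 + (-3 + 2*0²)) = 1/(1/19 + (-3 + 2*0)) = 1/(1/19 + (-3 + 0)) = 1/(1/19 - 3) = 1/(-56/19) = -19/56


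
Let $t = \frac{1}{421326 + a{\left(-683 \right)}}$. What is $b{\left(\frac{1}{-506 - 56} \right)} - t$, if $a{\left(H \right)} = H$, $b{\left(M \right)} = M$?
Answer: $- \frac{421205}{236401366} \approx -0.0017817$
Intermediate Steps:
$t = \frac{1}{420643}$ ($t = \frac{1}{421326 - 683} = \frac{1}{420643} \approx 2.3773 \cdot 10^{-6}$)
$b{\left(\frac{1}{-506 - 56} \right)} - t = \frac{1}{-506 - 56} - \frac{1}{420643} = \frac{1}{-562} - \frac{1}{420643} = - \frac{1}{562} - \frac{1}{420643} = - \frac{421205}{236401366}$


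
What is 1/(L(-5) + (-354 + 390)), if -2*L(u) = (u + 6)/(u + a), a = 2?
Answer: 6/217 ≈ 0.027650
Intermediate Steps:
L(u) = -(6 + u)/(2*(2 + u)) (L(u) = -(u + 6)/(2*(u + 2)) = -(6 + u)/(2*(2 + u)))
1/(L(-5) + (-354 + 390)) = 1/((-6 - 1*(-5))/(2*(2 - 5)) + (-354 + 390)) = 1/((½)*(-6 + 5)/(-3) + 36) = 1/((½)*(-⅓)*(-1) + 36) = 1/(⅙ + 36) = 1/(217/6) = 6/217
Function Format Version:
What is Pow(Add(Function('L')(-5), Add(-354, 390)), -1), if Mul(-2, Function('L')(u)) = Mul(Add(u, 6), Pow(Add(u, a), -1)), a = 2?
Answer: Rational(6, 217) ≈ 0.027650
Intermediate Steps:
Function('L')(u) = Mul(Rational(-1, 2), Pow(Add(2, u), -1), Add(6, u)) (Function('L')(u) = Mul(Rational(-1, 2), Mul(Add(u, 6), Pow(Add(u, 2), -1))) = Mul(Rational(-1, 2), Mul(Add(6, u), Pow(Add(2, u), -1))) = Mul(Rational(-1, 2), Mul(Pow(Add(2, u), -1), Add(6, u))) = Mul(Rational(-1, 2), Pow(Add(2, u), -1), Add(6, u)))
Pow(Add(Function('L')(-5), Add(-354, 390)), -1) = Pow(Add(Mul(Rational(1, 2), Pow(Add(2, -5), -1), Add(-6, Mul(-1, -5))), Add(-354, 390)), -1) = Pow(Add(Mul(Rational(1, 2), Pow(-3, -1), Add(-6, 5)), 36), -1) = Pow(Add(Mul(Rational(1, 2), Rational(-1, 3), -1), 36), -1) = Pow(Add(Rational(1, 6), 36), -1) = Pow(Rational(217, 6), -1) = Rational(6, 217)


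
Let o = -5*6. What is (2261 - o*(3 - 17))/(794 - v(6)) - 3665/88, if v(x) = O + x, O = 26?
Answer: -1315361/33528 ≈ -39.232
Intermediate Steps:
v(x) = 26 + x
o = -30
(2261 - o*(3 - 17))/(794 - v(6)) - 3665/88 = (2261 - (-30)*(3 - 17))/(794 - (26 + 6)) - 3665/88 = (2261 - (-30)*(-14))/(794 - 1*32) - 3665*1/88 = (2261 - 1*420)/(794 - 32) - 3665/88 = (2261 - 420)/762 - 3665/88 = 1841*(1/762) - 3665/88 = 1841/762 - 3665/88 = -1315361/33528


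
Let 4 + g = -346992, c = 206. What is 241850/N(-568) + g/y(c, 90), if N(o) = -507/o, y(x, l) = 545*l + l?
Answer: 43270674263/159705 ≈ 2.7094e+5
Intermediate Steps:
y(x, l) = 546*l
g = -346996 (g = -4 - 346992 = -346996)
241850/N(-568) + g/y(c, 90) = 241850/((-507/(-568))) - 346996/(546*90) = 241850/((-507*(-1/568))) - 346996/49140 = 241850/(507/568) - 346996*1/49140 = 241850*(568/507) - 6673/945 = 137370800/507 - 6673/945 = 43270674263/159705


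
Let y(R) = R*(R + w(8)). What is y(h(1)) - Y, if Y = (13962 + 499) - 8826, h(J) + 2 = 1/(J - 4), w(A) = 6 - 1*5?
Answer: -50687/9 ≈ -5631.9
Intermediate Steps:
w(A) = 1 (w(A) = 6 - 5 = 1)
h(J) = -2 + 1/(-4 + J) (h(J) = -2 + 1/(J - 4) = -2 + 1/(-4 + J))
y(R) = R*(1 + R) (y(R) = R*(R + 1) = R*(1 + R))
Y = 5635 (Y = 14461 - 8826 = 5635)
y(h(1)) - Y = ((9 - 2*1)/(-4 + 1))*(1 + (9 - 2*1)/(-4 + 1)) - 1*5635 = ((9 - 2)/(-3))*(1 + (9 - 2)/(-3)) - 5635 = (-⅓*7)*(1 - ⅓*7) - 5635 = -7*(1 - 7/3)/3 - 5635 = -7/3*(-4/3) - 5635 = 28/9 - 5635 = -50687/9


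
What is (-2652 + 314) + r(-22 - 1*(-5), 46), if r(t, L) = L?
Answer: -2292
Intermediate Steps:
(-2652 + 314) + r(-22 - 1*(-5), 46) = (-2652 + 314) + 46 = -2338 + 46 = -2292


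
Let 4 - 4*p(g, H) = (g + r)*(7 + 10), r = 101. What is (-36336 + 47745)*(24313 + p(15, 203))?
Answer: 271773789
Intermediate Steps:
p(g, H) = -1713/4 - 17*g/4 (p(g, H) = 1 - (g + 101)*(7 + 10)/4 = 1 - (101 + g)*17/4 = 1 - (1717 + 17*g)/4 = 1 + (-1717/4 - 17*g/4) = -1713/4 - 17*g/4)
(-36336 + 47745)*(24313 + p(15, 203)) = (-36336 + 47745)*(24313 + (-1713/4 - 17/4*15)) = 11409*(24313 + (-1713/4 - 255/4)) = 11409*(24313 - 492) = 11409*23821 = 271773789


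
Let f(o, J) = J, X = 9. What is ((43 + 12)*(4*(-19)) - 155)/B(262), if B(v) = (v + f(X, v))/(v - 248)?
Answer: -30345/262 ≈ -115.82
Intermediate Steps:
B(v) = 2*v/(-248 + v) (B(v) = (v + v)/(v - 248) = (2*v)/(-248 + v) = 2*v/(-248 + v))
((43 + 12)*(4*(-19)) - 155)/B(262) = ((43 + 12)*(4*(-19)) - 155)/((2*262/(-248 + 262))) = (55*(-76) - 155)/((2*262/14)) = (-4180 - 155)/((2*262*(1/14))) = -4335/262/7 = -4335*7/262 = -30345/262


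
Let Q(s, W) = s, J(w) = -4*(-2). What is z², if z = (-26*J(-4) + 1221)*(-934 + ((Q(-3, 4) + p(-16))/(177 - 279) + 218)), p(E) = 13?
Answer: 1368687219867529/2601 ≈ 5.2622e+11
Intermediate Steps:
J(w) = 8
z = -36995773/51 (z = (-26*8 + 1221)*(-934 + ((-3 + 13)/(177 - 279) + 218)) = (-208 + 1221)*(-934 + (10/(-102) + 218)) = 1013*(-934 + (10*(-1/102) + 218)) = 1013*(-934 + (-5/51 + 218)) = 1013*(-934 + 11113/51) = 1013*(-36521/51) = -36995773/51 ≈ -7.2541e+5)
z² = (-36995773/51)² = 1368687219867529/2601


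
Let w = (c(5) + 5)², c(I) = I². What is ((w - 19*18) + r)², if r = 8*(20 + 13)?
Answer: 675684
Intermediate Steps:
w = 900 (w = (5² + 5)² = (25 + 5)² = 30² = 900)
r = 264 (r = 8*33 = 264)
((w - 19*18) + r)² = ((900 - 19*18) + 264)² = ((900 - 342) + 264)² = (558 + 264)² = 822² = 675684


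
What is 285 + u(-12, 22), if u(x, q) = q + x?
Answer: 295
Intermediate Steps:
285 + u(-12, 22) = 285 + (22 - 12) = 285 + 10 = 295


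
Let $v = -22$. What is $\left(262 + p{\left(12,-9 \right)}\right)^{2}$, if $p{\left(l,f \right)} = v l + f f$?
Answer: $6241$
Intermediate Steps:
$p{\left(l,f \right)} = f^{2} - 22 l$ ($p{\left(l,f \right)} = - 22 l + f f = - 22 l + f^{2} = f^{2} - 22 l$)
$\left(262 + p{\left(12,-9 \right)}\right)^{2} = \left(262 + \left(\left(-9\right)^{2} - 264\right)\right)^{2} = \left(262 + \left(81 - 264\right)\right)^{2} = \left(262 - 183\right)^{2} = 79^{2} = 6241$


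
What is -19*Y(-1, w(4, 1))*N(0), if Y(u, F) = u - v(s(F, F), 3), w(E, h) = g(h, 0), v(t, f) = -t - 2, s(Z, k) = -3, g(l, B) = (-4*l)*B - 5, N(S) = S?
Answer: 0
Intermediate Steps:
g(l, B) = -5 - 4*B*l (g(l, B) = -4*B*l - 5 = -5 - 4*B*l)
v(t, f) = -2 - t
w(E, h) = -5 (w(E, h) = -5 - 4*0*h = -5 + 0 = -5)
Y(u, F) = -1 + u (Y(u, F) = u - (-2 - 1*(-3)) = u - (-2 + 3) = u - 1*1 = u - 1 = -1 + u)
-19*Y(-1, w(4, 1))*N(0) = -19*(-1 - 1)*0 = -(-38)*0 = -19*0 = 0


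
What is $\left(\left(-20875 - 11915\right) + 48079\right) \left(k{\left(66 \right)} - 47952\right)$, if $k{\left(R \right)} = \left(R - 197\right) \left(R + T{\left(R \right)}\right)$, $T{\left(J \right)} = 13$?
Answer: $-891363989$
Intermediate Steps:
$k{\left(R \right)} = \left(-197 + R\right) \left(13 + R\right)$ ($k{\left(R \right)} = \left(R - 197\right) \left(R + 13\right) = \left(-197 + R\right) \left(13 + R\right)$)
$\left(\left(-20875 - 11915\right) + 48079\right) \left(k{\left(66 \right)} - 47952\right) = \left(\left(-20875 - 11915\right) + 48079\right) \left(\left(-2561 + 66^{2} - 12144\right) - 47952\right) = \left(-32790 + 48079\right) \left(\left(-2561 + 4356 - 12144\right) - 47952\right) = 15289 \left(-10349 - 47952\right) = 15289 \left(-58301\right) = -891363989$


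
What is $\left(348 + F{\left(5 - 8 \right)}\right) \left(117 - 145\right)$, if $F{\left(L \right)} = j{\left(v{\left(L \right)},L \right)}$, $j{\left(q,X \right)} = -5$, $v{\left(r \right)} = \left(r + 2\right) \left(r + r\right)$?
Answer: $-9604$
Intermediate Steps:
$v{\left(r \right)} = 2 r \left(2 + r\right)$ ($v{\left(r \right)} = \left(2 + r\right) 2 r = 2 r \left(2 + r\right)$)
$F{\left(L \right)} = -5$
$\left(348 + F{\left(5 - 8 \right)}\right) \left(117 - 145\right) = \left(348 - 5\right) \left(117 - 145\right) = 343 \left(117 - 145\right) = 343 \left(-28\right) = -9604$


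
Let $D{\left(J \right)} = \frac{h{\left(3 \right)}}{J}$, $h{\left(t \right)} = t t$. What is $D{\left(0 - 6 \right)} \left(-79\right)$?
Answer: $\frac{237}{2} \approx 118.5$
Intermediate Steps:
$h{\left(t \right)} = t^{2}$
$D{\left(J \right)} = \frac{9}{J}$ ($D{\left(J \right)} = \frac{3^{2}}{J} = \frac{9}{J}$)
$D{\left(0 - 6 \right)} \left(-79\right) = \frac{9}{0 - 6} \left(-79\right) = \frac{9}{-6} \left(-79\right) = 9 \left(- \frac{1}{6}\right) \left(-79\right) = \left(- \frac{3}{2}\right) \left(-79\right) = \frac{237}{2}$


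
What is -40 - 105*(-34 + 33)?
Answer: 65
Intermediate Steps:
-40 - 105*(-34 + 33) = -40 - 105*(-1) = -40 + 105 = 65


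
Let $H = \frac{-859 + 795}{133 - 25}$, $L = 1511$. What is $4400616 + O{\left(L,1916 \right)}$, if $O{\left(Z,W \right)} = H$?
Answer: $\frac{118816616}{27} \approx 4.4006 \cdot 10^{6}$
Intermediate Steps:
$H = - \frac{16}{27}$ ($H = - \frac{64}{108} = \left(-64\right) \frac{1}{108} = - \frac{16}{27} \approx -0.59259$)
$O{\left(Z,W \right)} = - \frac{16}{27}$
$4400616 + O{\left(L,1916 \right)} = 4400616 - \frac{16}{27} = \frac{118816616}{27}$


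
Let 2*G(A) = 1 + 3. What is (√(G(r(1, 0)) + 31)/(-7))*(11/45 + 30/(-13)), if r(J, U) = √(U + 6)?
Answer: 1207*√33/4095 ≈ 1.6932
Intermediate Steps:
r(J, U) = √(6 + U)
G(A) = 2 (G(A) = (1 + 3)/2 = (½)*4 = 2)
(√(G(r(1, 0)) + 31)/(-7))*(11/45 + 30/(-13)) = (√(2 + 31)/(-7))*(11/45 + 30/(-13)) = (-√33/7)*(11*(1/45) + 30*(-1/13)) = (-√33/7)*(11/45 - 30/13) = -√33/7*(-1207/585) = 1207*√33/4095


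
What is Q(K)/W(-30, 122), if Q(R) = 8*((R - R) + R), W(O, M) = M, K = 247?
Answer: 988/61 ≈ 16.197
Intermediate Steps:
Q(R) = 8*R (Q(R) = 8*(0 + R) = 8*R)
Q(K)/W(-30, 122) = (8*247)/122 = 1976*(1/122) = 988/61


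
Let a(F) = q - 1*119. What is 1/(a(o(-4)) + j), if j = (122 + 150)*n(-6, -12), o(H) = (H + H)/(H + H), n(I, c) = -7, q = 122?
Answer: -1/1901 ≈ -0.00052604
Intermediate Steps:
o(H) = 1 (o(H) = (2*H)/((2*H)) = (2*H)*(1/(2*H)) = 1)
a(F) = 3 (a(F) = 122 - 1*119 = 122 - 119 = 3)
j = -1904 (j = (122 + 150)*(-7) = 272*(-7) = -1904)
1/(a(o(-4)) + j) = 1/(3 - 1904) = 1/(-1901) = -1/1901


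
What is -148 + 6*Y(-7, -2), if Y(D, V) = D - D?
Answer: -148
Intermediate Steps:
Y(D, V) = 0
-148 + 6*Y(-7, -2) = -148 + 6*0 = -148 + 0 = -148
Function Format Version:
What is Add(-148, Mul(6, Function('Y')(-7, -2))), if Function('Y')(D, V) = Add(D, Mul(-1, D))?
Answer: -148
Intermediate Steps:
Function('Y')(D, V) = 0
Add(-148, Mul(6, Function('Y')(-7, -2))) = Add(-148, Mul(6, 0)) = Add(-148, 0) = -148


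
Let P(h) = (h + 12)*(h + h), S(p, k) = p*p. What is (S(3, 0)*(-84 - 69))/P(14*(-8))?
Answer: -1377/22400 ≈ -0.061473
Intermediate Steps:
S(p, k) = p²
P(h) = 2*h*(12 + h) (P(h) = (12 + h)*(2*h) = 2*h*(12 + h))
(S(3, 0)*(-84 - 69))/P(14*(-8)) = (3²*(-84 - 69))/((2*(14*(-8))*(12 + 14*(-8)))) = (9*(-153))/((2*(-112)*(12 - 112))) = -1377/(2*(-112)*(-100)) = -1377/22400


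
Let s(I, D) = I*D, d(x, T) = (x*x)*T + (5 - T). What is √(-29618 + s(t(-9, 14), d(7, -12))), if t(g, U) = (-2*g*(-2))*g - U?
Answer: 2*I*√51657 ≈ 454.56*I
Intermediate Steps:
t(g, U) = -U + 4*g² (t(g, U) = (-(-4)*g)*g - U = (4*g)*g - U = 4*g² - U = -U + 4*g²)
d(x, T) = 5 - T + T*x² (d(x, T) = x²*T + (5 - T) = T*x² + (5 - T) = 5 - T + T*x²)
s(I, D) = D*I
√(-29618 + s(t(-9, 14), d(7, -12))) = √(-29618 + (5 - 1*(-12) - 12*7²)*(-1*14 + 4*(-9)²)) = √(-29618 + (5 + 12 - 12*49)*(-14 + 4*81)) = √(-29618 + (5 + 12 - 588)*(-14 + 324)) = √(-29618 - 571*310) = √(-29618 - 177010) = √(-206628) = 2*I*√51657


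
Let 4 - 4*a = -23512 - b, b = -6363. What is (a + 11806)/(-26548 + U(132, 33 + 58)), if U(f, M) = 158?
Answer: -64377/105560 ≈ -0.60986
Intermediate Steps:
a = 17153/4 (a = 1 - (-23512 - 1*(-6363))/4 = 1 - (-23512 + 6363)/4 = 1 - ¼*(-17149) = 1 + 17149/4 = 17153/4 ≈ 4288.3)
(a + 11806)/(-26548 + U(132, 33 + 58)) = (17153/4 + 11806)/(-26548 + 158) = (64377/4)/(-26390) = (64377/4)*(-1/26390) = -64377/105560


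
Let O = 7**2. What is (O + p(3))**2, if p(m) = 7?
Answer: 3136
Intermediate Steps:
O = 49
(O + p(3))**2 = (49 + 7)**2 = 56**2 = 3136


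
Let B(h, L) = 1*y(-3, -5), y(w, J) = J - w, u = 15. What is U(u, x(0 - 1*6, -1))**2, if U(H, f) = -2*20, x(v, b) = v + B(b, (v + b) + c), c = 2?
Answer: 1600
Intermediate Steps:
B(h, L) = -2 (B(h, L) = 1*(-5 - 1*(-3)) = 1*(-5 + 3) = 1*(-2) = -2)
x(v, b) = -2 + v (x(v, b) = v - 2 = -2 + v)
U(H, f) = -40
U(u, x(0 - 1*6, -1))**2 = (-40)**2 = 1600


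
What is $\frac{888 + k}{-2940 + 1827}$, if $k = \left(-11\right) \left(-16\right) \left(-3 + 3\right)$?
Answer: $- \frac{296}{371} \approx -0.79784$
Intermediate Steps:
$k = 0$ ($k = 176 \cdot 0 = 0$)
$\frac{888 + k}{-2940 + 1827} = \frac{888 + 0}{-2940 + 1827} = \frac{888}{-1113} = 888 \left(- \frac{1}{1113}\right) = - \frac{296}{371}$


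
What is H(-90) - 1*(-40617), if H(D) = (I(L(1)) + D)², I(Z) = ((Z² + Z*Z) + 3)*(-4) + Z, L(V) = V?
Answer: 52498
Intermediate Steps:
I(Z) = -12 + Z - 8*Z² (I(Z) = ((Z² + Z²) + 3)*(-4) + Z = (2*Z² + 3)*(-4) + Z = (3 + 2*Z²)*(-4) + Z = (-12 - 8*Z²) + Z = -12 + Z - 8*Z²)
H(D) = (-19 + D)² (H(D) = ((-12 + 1 - 8*1²) + D)² = ((-12 + 1 - 8*1) + D)² = ((-12 + 1 - 8) + D)² = (-19 + D)²)
H(-90) - 1*(-40617) = (-19 - 90)² - 1*(-40617) = (-109)² + 40617 = 11881 + 40617 = 52498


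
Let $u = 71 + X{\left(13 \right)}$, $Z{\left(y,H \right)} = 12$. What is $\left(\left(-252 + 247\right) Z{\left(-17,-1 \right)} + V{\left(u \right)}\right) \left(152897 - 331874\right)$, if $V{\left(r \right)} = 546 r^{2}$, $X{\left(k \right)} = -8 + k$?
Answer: $-564428310372$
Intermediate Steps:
$u = 76$ ($u = 71 + \left(-8 + 13\right) = 71 + 5 = 76$)
$\left(\left(-252 + 247\right) Z{\left(-17,-1 \right)} + V{\left(u \right)}\right) \left(152897 - 331874\right) = \left(\left(-252 + 247\right) 12 + 546 \cdot 76^{2}\right) \left(152897 - 331874\right) = \left(\left(-5\right) 12 + 546 \cdot 5776\right) \left(-178977\right) = \left(-60 + 3153696\right) \left(-178977\right) = 3153636 \left(-178977\right) = -564428310372$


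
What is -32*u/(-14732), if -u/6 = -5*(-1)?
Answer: -240/3683 ≈ -0.065164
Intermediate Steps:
u = -30 (u = -(-30)*(-1) = -6*5 = -30)
-32*u/(-14732) = -32*(-30)/(-14732) = 960*(-1/14732) = -240/3683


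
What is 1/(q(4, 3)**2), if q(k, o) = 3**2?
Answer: 1/81 ≈ 0.012346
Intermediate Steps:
q(k, o) = 9
1/(q(4, 3)**2) = 1/(9**2) = 1/81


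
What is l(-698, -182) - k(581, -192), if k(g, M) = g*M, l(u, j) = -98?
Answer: 111454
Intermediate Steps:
k(g, M) = M*g
l(-698, -182) - k(581, -192) = -98 - (-192)*581 = -98 - 1*(-111552) = -98 + 111552 = 111454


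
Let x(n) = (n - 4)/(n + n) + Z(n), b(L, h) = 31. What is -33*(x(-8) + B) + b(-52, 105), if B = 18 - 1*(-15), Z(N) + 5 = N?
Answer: -2615/4 ≈ -653.75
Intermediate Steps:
Z(N) = -5 + N
B = 33 (B = 18 + 15 = 33)
x(n) = -5 + n + (-4 + n)/(2*n) (x(n) = (n - 4)/(n + n) + (-5 + n) = (-4 + n)/((2*n)) + (-5 + n) = (-4 + n)*(1/(2*n)) + (-5 + n) = (-4 + n)/(2*n) + (-5 + n) = -5 + n + (-4 + n)/(2*n))
-33*(x(-8) + B) + b(-52, 105) = -33*((-9/2 - 8 - 2/(-8)) + 33) + 31 = -33*((-9/2 - 8 - 2*(-⅛)) + 33) + 31 = -33*((-9/2 - 8 + ¼) + 33) + 31 = -33*(-49/4 + 33) + 31 = -33*83/4 + 31 = -2739/4 + 31 = -2615/4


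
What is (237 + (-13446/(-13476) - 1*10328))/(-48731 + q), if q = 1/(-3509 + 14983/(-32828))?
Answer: 2610870259193075/12609543238213998 ≈ 0.20706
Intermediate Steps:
q = -32828/115208435 (q = 1/(-3509 + 14983*(-1/32828)) = 1/(-3509 - 14983/32828) = 1/(-115208435/32828) = -32828/115208435 ≈ -0.00028494)
(237 + (-13446/(-13476) - 1*10328))/(-48731 + q) = (237 + (-13446/(-13476) - 1*10328))/(-48731 - 32828/115208435) = (237 + (-13446*(-1/13476) - 10328))/(-5614222278813/115208435) = (237 + (2241/2246 - 10328))*(-115208435/5614222278813) = (237 - 23194447/2246)*(-115208435/5614222278813) = -22662145/2246*(-115208435/5614222278813) = 2610870259193075/12609543238213998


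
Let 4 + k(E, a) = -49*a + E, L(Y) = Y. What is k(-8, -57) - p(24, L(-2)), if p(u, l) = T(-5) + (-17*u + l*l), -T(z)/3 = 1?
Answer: 3188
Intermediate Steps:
k(E, a) = -4 + E - 49*a (k(E, a) = -4 + (-49*a + E) = -4 + (E - 49*a) = -4 + E - 49*a)
T(z) = -3 (T(z) = -3*1 = -3)
p(u, l) = -3 + l² - 17*u (p(u, l) = -3 + (-17*u + l*l) = -3 + (-17*u + l²) = -3 + (l² - 17*u) = -3 + l² - 17*u)
k(-8, -57) - p(24, L(-2)) = (-4 - 8 - 49*(-57)) - (-3 + (-2)² - 17*24) = (-4 - 8 + 2793) - (-3 + 4 - 408) = 2781 - 1*(-407) = 2781 + 407 = 3188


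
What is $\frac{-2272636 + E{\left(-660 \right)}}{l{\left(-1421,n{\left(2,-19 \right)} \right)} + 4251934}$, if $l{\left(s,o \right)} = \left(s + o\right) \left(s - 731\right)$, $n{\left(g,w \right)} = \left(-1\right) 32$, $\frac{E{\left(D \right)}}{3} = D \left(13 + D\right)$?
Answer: $- \frac{495788}{3689395} \approx -0.13438$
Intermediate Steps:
$E{\left(D \right)} = 3 D \left(13 + D\right)$
$n{\left(g,w \right)} = -32$
$l{\left(s,o \right)} = \left(-731 + s\right) \left(o + s\right)$ ($l{\left(s,o \right)} = \left(o + s\right) \left(-731 + s\right) = \left(-731 + s\right) \left(o + s\right)$)
$\frac{-2272636 + E{\left(-660 \right)}}{l{\left(-1421,n{\left(2,-19 \right)} \right)} + 4251934} = \frac{-2272636 + 3 \left(-660\right) \left(13 - 660\right)}{\left(\left(-1421\right)^{2} - -23392 - -1038751 - -45472\right) + 4251934} = \frac{-2272636 + 3 \left(-660\right) \left(-647\right)}{\left(2019241 + 23392 + 1038751 + 45472\right) + 4251934} = \frac{-2272636 + 1281060}{3126856 + 4251934} = - \frac{991576}{7378790} = \left(-991576\right) \frac{1}{7378790} = - \frac{495788}{3689395}$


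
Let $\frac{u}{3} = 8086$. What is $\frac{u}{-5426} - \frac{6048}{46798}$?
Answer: $- \frac{292010583}{63481487} \approx -4.5999$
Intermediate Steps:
$u = 24258$ ($u = 3 \cdot 8086 = 24258$)
$\frac{u}{-5426} - \frac{6048}{46798} = \frac{24258}{-5426} - \frac{6048}{46798} = 24258 \left(- \frac{1}{5426}\right) - \frac{3024}{23399} = - \frac{12129}{2713} - \frac{3024}{23399} = - \frac{292010583}{63481487}$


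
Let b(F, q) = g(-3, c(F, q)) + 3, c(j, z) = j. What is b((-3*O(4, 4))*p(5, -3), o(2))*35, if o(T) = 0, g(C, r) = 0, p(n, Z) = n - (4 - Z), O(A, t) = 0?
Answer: 105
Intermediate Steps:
p(n, Z) = -4 + Z + n (p(n, Z) = n + (-4 + Z) = -4 + Z + n)
b(F, q) = 3 (b(F, q) = 0 + 3 = 3)
b((-3*O(4, 4))*p(5, -3), o(2))*35 = 3*35 = 105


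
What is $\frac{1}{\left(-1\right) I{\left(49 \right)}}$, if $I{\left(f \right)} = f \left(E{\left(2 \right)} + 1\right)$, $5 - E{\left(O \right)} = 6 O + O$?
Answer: $\frac{1}{392} \approx 0.002551$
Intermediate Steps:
$E{\left(O \right)} = 5 - 7 O$ ($E{\left(O \right)} = 5 - \left(6 O + O\right) = 5 - 7 O$)
$I{\left(f \right)} = - 8 f$ ($I{\left(f \right)} = f \left(\left(5 - 14\right) + 1\right) = f \left(-9 + 1\right) = f \left(-8\right) = - 8 f$)
$\frac{1}{\left(-1\right) I{\left(49 \right)}} = \frac{1}{\left(-1\right) \left(\left(-8\right) 49\right)} = \frac{1}{\left(-1\right) \left(-392\right)} = \frac{1}{392}$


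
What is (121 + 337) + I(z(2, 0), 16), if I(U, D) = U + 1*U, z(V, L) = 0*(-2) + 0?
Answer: 458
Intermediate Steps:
z(V, L) = 0 (z(V, L) = 0 + 0 = 0)
I(U, D) = 2*U (I(U, D) = U + U = 2*U)
(121 + 337) + I(z(2, 0), 16) = (121 + 337) + 2*0 = 458 + 0 = 458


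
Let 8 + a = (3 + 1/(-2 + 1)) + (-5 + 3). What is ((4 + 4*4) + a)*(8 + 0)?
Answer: 96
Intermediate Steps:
a = -8 (a = -8 + ((3 + 1/(-2 + 1)) + (-5 + 3)) = -8 + ((3 + 1/(-1)) - 2) = -8 + ((3 - 1) - 2) = -8 + (2 - 2) = -8 + 0 = -8)
((4 + 4*4) + a)*(8 + 0) = ((4 + 4*4) - 8)*(8 + 0) = ((4 + 16) - 8)*8 = (20 - 8)*8 = 12*8 = 96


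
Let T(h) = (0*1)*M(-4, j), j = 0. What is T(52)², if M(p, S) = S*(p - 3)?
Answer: 0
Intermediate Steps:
M(p, S) = S*(-3 + p)
T(h) = 0 (T(h) = (0*1)*(0*(-3 - 4)) = 0*(0*(-7)) = 0*0 = 0)
T(52)² = 0² = 0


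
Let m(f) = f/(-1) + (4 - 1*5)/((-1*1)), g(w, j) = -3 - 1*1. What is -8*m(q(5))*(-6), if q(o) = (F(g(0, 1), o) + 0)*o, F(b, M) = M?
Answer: -1152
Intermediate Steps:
g(w, j) = -4 (g(w, j) = -3 - 1 = -4)
q(o) = o² (q(o) = (o + 0)*o = o*o = o²)
m(f) = 1 - f (m(f) = f*(-1) + (4 - 5)/(-1) = -f - 1*(-1) = -f + 1 = 1 - f)
-8*m(q(5))*(-6) = -8*(1 - 1*5²)*(-6) = -8*(1 - 1*25)*(-6) = -8*(1 - 25)*(-6) = -8*(-24)*(-6) = 192*(-6) = -1152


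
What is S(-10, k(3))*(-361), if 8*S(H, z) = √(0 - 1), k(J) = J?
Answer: -361*I/8 ≈ -45.125*I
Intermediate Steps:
S(H, z) = I/8 (S(H, z) = √(0 - 1)/8 = √(-1)/8 = I/8)
S(-10, k(3))*(-361) = (I/8)*(-361) = -361*I/8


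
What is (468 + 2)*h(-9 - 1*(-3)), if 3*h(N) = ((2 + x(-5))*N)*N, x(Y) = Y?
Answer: -16920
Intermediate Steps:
h(N) = -N**2 (h(N) = (((2 - 5)*N)*N)/3 = ((-3*N)*N)/3 = (-3*N**2)/3 = -N**2)
(468 + 2)*h(-9 - 1*(-3)) = (468 + 2)*(-(-9 - 1*(-3))**2) = 470*(-(-9 + 3)**2) = 470*(-1*(-6)**2) = 470*(-1*36) = 470*(-36) = -16920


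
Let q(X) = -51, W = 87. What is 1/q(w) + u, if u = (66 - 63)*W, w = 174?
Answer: 13310/51 ≈ 260.98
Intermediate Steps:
u = 261 (u = (66 - 63)*87 = 3*87 = 261)
1/q(w) + u = 1/(-51) + 261 = -1/51 + 261 = 13310/51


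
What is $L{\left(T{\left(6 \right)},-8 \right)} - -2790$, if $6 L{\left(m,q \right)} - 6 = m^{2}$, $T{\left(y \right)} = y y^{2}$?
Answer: $10567$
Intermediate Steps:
$T{\left(y \right)} = y^{3}$
$L{\left(m,q \right)} = 1 + \frac{m^{2}}{6}$
$L{\left(T{\left(6 \right)},-8 \right)} - -2790 = \left(1 + \frac{\left(6^{3}\right)^{2}}{6}\right) - -2790 = \left(1 + \frac{216^{2}}{6}\right) + 2790 = \left(1 + \frac{1}{6} \cdot 46656\right) + 2790 = \left(1 + 7776\right) + 2790 = 7777 + 2790 = 10567$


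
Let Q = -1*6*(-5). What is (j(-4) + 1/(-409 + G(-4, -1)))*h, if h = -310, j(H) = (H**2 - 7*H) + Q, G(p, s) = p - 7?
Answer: -963449/42 ≈ -22939.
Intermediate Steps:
G(p, s) = -7 + p
Q = 30 (Q = -6*(-5) = 30)
j(H) = 30 + H**2 - 7*H (j(H) = (H**2 - 7*H) + 30 = 30 + H**2 - 7*H)
(j(-4) + 1/(-409 + G(-4, -1)))*h = ((30 + (-4)**2 - 7*(-4)) + 1/(-409 + (-7 - 4)))*(-310) = ((30 + 16 + 28) + 1/(-409 - 11))*(-310) = (74 + 1/(-420))*(-310) = (74 - 1/420)*(-310) = (31079/420)*(-310) = -963449/42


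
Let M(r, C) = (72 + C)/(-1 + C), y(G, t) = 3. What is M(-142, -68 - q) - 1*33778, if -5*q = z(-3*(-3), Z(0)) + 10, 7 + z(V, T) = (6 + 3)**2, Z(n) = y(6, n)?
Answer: -8816162/261 ≈ -33778.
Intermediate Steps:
Z(n) = 3
z(V, T) = 74 (z(V, T) = -7 + (6 + 3)**2 = -7 + 9**2 = -7 + 81 = 74)
q = -84/5 (q = -(74 + 10)/5 = -1/5*84 = -84/5 ≈ -16.800)
M(r, C) = (72 + C)/(-1 + C)
M(-142, -68 - q) - 1*33778 = (72 + (-68 - 1*(-84/5)))/(-1 + (-68 - 1*(-84/5))) - 1*33778 = (72 + (-68 + 84/5))/(-1 + (-68 + 84/5)) - 33778 = (72 - 256/5)/(-1 - 256/5) - 33778 = (104/5)/(-261/5) - 33778 = -5/261*104/5 - 33778 = -104/261 - 33778 = -8816162/261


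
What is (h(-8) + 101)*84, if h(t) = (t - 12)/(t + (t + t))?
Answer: 8554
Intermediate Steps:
h(t) = (-12 + t)/(3*t) (h(t) = (-12 + t)/(t + 2*t) = (-12 + t)/((3*t)) = (-12 + t)*(1/(3*t)) = (-12 + t)/(3*t))
(h(-8) + 101)*84 = ((1/3)*(-12 - 8)/(-8) + 101)*84 = ((1/3)*(-1/8)*(-20) + 101)*84 = (5/6 + 101)*84 = (611/6)*84 = 8554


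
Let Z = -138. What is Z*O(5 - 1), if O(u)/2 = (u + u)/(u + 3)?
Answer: -2208/7 ≈ -315.43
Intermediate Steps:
O(u) = 4*u/(3 + u) (O(u) = 2*((u + u)/(u + 3)) = 2*((2*u)/(3 + u)) = 2*(2*u/(3 + u)) = 4*u/(3 + u))
Z*O(5 - 1) = -552*(5 - 1)/(3 + (5 - 1)) = -552*4/(3 + 4) = -552*4/7 = -138*16/7 = -2208/7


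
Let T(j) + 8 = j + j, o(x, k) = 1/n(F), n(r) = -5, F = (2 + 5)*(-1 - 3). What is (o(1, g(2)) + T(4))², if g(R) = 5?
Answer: 1/25 ≈ 0.040000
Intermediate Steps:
F = -28 (F = 7*(-4) = -28)
o(x, k) = -⅕ (o(x, k) = 1/(-5) = -⅕)
T(j) = -8 + 2*j (T(j) = -8 + (j + j) = -8 + 2*j)
(o(1, g(2)) + T(4))² = (-⅕ + (-8 + 2*4))² = (-⅕ + (-8 + 8))² = (-⅕ + 0)² = (-⅕)² = 1/25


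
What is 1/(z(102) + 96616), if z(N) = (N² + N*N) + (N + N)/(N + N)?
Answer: 1/117425 ≈ 8.5161e-6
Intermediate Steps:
z(N) = 1 + 2*N² (z(N) = (N² + N²) + (2*N)/((2*N)) = 2*N² + (2*N)*(1/(2*N)) = 2*N² + 1 = 1 + 2*N²)
1/(z(102) + 96616) = 1/((1 + 2*102²) + 96616) = 1/((1 + 2*10404) + 96616) = 1/((1 + 20808) + 96616) = 1/(20809 + 96616) = 1/117425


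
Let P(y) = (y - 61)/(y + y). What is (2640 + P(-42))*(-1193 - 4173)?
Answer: -595258429/42 ≈ -1.4173e+7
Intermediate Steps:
P(y) = (-61 + y)/(2*y) (P(y) = (-61 + y)/((2*y)) = (-61 + y)*(1/(2*y)) = (-61 + y)/(2*y))
(2640 + P(-42))*(-1193 - 4173) = (2640 + (1/2)*(-61 - 42)/(-42))*(-1193 - 4173) = (2640 + (1/2)*(-1/42)*(-103))*(-5366) = (2640 + 103/84)*(-5366) = (221863/84)*(-5366) = -595258429/42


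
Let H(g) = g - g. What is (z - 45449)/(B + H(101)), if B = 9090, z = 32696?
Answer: -1417/1010 ≈ -1.4030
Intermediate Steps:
H(g) = 0
(z - 45449)/(B + H(101)) = (32696 - 45449)/(9090 + 0) = -12753/9090 = -12753*1/9090 = -1417/1010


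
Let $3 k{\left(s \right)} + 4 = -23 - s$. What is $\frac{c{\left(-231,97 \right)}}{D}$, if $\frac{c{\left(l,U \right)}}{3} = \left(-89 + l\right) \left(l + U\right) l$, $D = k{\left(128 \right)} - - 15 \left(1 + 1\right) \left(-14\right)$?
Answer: $\frac{17829504}{283} \approx 63002.0$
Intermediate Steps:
$k{\left(s \right)} = -9 - \frac{s}{3}$ ($k{\left(s \right)} = - \frac{4}{3} + \frac{-23 - s}{3} = - \frac{4}{3} - \left(\frac{23}{3} + \frac{s}{3}\right) = -9 - \frac{s}{3}$)
$D = - \frac{1415}{3}$ ($D = \left(-9 - \frac{128}{3}\right) - - 15 \left(1 + 1\right) \left(-14\right) = \left(-9 - \frac{128}{3}\right) - - 15 \cdot 2 \left(-14\right) = - \frac{155}{3} - \left(-15\right) \left(-28\right) = - \frac{155}{3} - 420 = - \frac{1415}{3} \approx -471.67$)
$c{\left(l,U \right)} = 3 l \left(-89 + l\right) \left(U + l\right)$ ($c{\left(l,U \right)} = 3 \left(-89 + l\right) \left(l + U\right) l = 3 \left(-89 + l\right) \left(U + l\right) l = 3 l \left(-89 + l\right) \left(U + l\right)$)
$\frac{c{\left(-231,97 \right)}}{D} = \frac{3 \left(-231\right) \left(\left(-231\right)^{2} - 8633 - -20559 + 97 \left(-231\right)\right)}{- \frac{1415}{3}} = 3 \left(-231\right) \left(53361 - 8633 + 20559 - 22407\right) \left(- \frac{3}{1415}\right) = 3 \left(-231\right) 42880 \left(- \frac{3}{1415}\right) = \left(-29715840\right) \left(- \frac{3}{1415}\right) = \frac{17829504}{283}$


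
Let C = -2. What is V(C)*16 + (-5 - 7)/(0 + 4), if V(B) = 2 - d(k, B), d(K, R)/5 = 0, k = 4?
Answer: 29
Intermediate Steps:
d(K, R) = 0 (d(K, R) = 5*0 = 0)
V(B) = 2 (V(B) = 2 - 1*0 = 2 + 0 = 2)
V(C)*16 + (-5 - 7)/(0 + 4) = 2*16 + (-5 - 7)/(0 + 4) = 32 - 12/4 = 32 - 12*¼ = 32 - 3 = 29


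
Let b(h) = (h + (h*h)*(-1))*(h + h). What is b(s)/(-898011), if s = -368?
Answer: -11104768/99779 ≈ -111.29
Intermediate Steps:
b(h) = 2*h*(h - h²) (b(h) = (h + h²*(-1))*(2*h) = (h - h²)*(2*h) = 2*h*(h - h²))
b(s)/(-898011) = (2*(-368)²*(1 - 1*(-368)))/(-898011) = (2*135424*(1 + 368))*(-1/898011) = (2*135424*369)*(-1/898011) = 99942912*(-1/898011) = -11104768/99779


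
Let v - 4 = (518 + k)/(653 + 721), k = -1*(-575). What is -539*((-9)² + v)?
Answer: -63538937/1374 ≈ -46244.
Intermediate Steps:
k = 575
v = 6589/1374 (v = 4 + (518 + 575)/(653 + 721) = 4 + 1093/1374 = 6589/1374 ≈ 4.7955)
-539*((-9)² + v) = -539*((-9)² + 6589/1374) = -539*(81 + 6589/1374) = -539*117883/1374 = -63538937/1374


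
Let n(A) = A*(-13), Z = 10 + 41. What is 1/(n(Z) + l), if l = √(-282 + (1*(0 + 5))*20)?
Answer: -51/33827 - I*√182/439751 ≈ -0.0015077 - 3.0678e-5*I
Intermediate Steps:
Z = 51
n(A) = -13*A
l = I*√182 (l = √(-282 + (1*5)*20) = √(-282 + 5*20) = √(-282 + 100) = √(-182) = I*√182 ≈ 13.491*I)
1/(n(Z) + l) = 1/(-13*51 + I*√182) = 1/(-663 + I*√182)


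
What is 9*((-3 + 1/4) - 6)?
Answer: -315/4 ≈ -78.750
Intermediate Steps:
9*((-3 + 1/4) - 6) = 9*((-3 + ¼) - 6) = 9*(-11/4 - 6) = 9*(-35/4) = -315/4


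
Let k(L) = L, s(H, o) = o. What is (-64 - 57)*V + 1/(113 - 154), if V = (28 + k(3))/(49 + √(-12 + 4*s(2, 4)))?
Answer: -153842/2091 ≈ -73.573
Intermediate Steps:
V = 31/51 (V = (28 + 3)/(49 + √(-12 + 4*4)) = 31/(49 + √(-12 + 16)) = 31/(49 + √4) = 31/(49 + 2) = 31/51 ≈ 0.60784)
(-64 - 57)*V + 1/(113 - 154) = (-64 - 57)*(31/51) + 1/(113 - 154) = -121*31/51 + 1/(-41) = -3751/51 - 1/41 = -153842/2091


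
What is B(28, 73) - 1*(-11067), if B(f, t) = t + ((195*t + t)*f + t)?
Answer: 411837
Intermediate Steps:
B(f, t) = 2*t + 196*f*t (B(f, t) = t + ((196*t)*f + t) = t + (196*f*t + t) = t + (t + 196*f*t) = 2*t + 196*f*t)
B(28, 73) - 1*(-11067) = 2*73*(1 + 98*28) - 1*(-11067) = 2*73*(1 + 2744) + 11067 = 2*73*2745 + 11067 = 400770 + 11067 = 411837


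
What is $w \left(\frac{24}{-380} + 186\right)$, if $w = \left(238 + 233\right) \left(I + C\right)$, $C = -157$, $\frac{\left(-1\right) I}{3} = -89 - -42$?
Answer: $- \frac{133115904}{95} \approx -1.4012 \cdot 10^{6}$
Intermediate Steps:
$I = 141$ ($I = - 3 \left(-89 - -42\right) = - 3 \left(-89 + 42\right) = \left(-3\right) \left(-47\right) = 141$)
$w = -7536$ ($w = \left(238 + 233\right) \left(141 - 157\right) = 471 \left(-16\right) = -7536$)
$w \left(\frac{24}{-380} + 186\right) = - 7536 \left(\frac{24}{-380} + 186\right) = - 7536 \left(24 \left(- \frac{1}{380}\right) + 186\right) = - 7536 \left(- \frac{6}{95} + 186\right) = \left(-7536\right) \frac{17664}{95} = - \frac{133115904}{95}$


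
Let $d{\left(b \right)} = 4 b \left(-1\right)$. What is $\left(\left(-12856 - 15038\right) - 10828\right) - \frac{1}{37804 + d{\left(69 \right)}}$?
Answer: $- \frac{1453159217}{37528} \approx -38722.0$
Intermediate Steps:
$d{\left(b \right)} = - 4 b$
$\left(\left(-12856 - 15038\right) - 10828\right) - \frac{1}{37804 + d{\left(69 \right)}} = \left(\left(-12856 - 15038\right) - 10828\right) - \frac{1}{37804 - 276} = \left(-27894 - 10828\right) - \frac{1}{37804 - 276} = -38722 - \frac{1}{37528} = - \frac{1453159217}{37528}$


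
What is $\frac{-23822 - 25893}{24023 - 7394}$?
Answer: $- \frac{49715}{16629} \approx -2.9897$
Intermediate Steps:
$\frac{-23822 - 25893}{24023 - 7394} = - \frac{49715}{16629}$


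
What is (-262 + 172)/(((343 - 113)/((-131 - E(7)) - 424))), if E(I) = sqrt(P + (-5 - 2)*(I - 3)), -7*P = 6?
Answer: 4995/23 + 9*I*sqrt(1414)/161 ≈ 217.17 + 2.102*I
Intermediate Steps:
P = -6/7 (P = -1/7*6 = -6/7 ≈ -0.85714)
E(I) = sqrt(141/7 - 7*I) (E(I) = sqrt(-6/7 + (-5 - 2)*(I - 3)) = sqrt(-6/7 - 7*(-3 + I)) = sqrt(-6/7 + (21 - 7*I)) = sqrt(141/7 - 7*I))
(-262 + 172)/(((343 - 113)/((-131 - E(7)) - 424))) = (-262 + 172)/(((343 - 113)/((-131 - sqrt(987 - 343*7)/7) - 424))) = -(-4995/23 - 9*sqrt(987 - 2401)/161) = -(-4995/23 - 9*I*sqrt(1414)/161) = -90*(-111/46 - I*sqrt(1414)/1610) = 4995/23 + 9*I*sqrt(1414)/161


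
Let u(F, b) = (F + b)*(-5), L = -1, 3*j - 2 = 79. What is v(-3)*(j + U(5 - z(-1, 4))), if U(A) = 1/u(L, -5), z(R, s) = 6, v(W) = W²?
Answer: 2433/10 ≈ 243.30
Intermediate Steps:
j = 27 (j = ⅔ + (⅓)*79 = ⅔ + 79/3 = 27)
u(F, b) = -5*F - 5*b
U(A) = 1/30 (U(A) = 1/(-5*(-1) - 5*(-5)) = 1/(5 + 25) = 1/30)
v(-3)*(j + U(5 - z(-1, 4))) = (-3)²*(27 + 1/30) = 9*(811/30) = 2433/10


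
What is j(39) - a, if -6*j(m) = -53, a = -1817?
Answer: 10955/6 ≈ 1825.8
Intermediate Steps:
j(m) = 53/6 (j(m) = -⅙*(-53) = 53/6)
j(39) - a = 53/6 - 1*(-1817) = 53/6 + 1817 = 10955/6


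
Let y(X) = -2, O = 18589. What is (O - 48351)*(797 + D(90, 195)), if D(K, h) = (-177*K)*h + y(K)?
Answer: 92427527910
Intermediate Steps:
D(K, h) = -2 - 177*K*h (D(K, h) = (-177*K)*h - 2 = -177*K*h - 2 = -2 - 177*K*h)
(O - 48351)*(797 + D(90, 195)) = (18589 - 48351)*(797 + (-2 - 177*90*195)) = -29762*(797 + (-2 - 3106350)) = -29762*(797 - 3106352) = -29762*(-3105555) = 92427527910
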